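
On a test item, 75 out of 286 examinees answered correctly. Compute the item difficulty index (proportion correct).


Item difficulty p = number correct / total examinees
p = 75 / 286
p = 0.2622

0.2622


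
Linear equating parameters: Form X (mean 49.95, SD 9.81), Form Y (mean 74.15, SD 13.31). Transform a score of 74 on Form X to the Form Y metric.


slope = SD_Y / SD_X = 13.31 / 9.81 ~ 1.3568
intercept = mean_Y - slope * mean_X = 74.15 - (13.31 / 9.81) * 49.95 ~ 6.3789
Y = slope * X + intercept. To avoid rounding drift from the rounded slope/intercept, evaluate the equivalent form Y = mean_Y + SD_Y * (X - mean_X) / SD_X at full precision:
Y = 74.15 + 13.31 * (74 - 49.95) / 9.81
Y = 74.15 + 13.31 * 24.05 / 9.81
Y = 74.15 + 320.1055 / 9.81
Y = 74.15 + 32.6305
Y = 106.7805

106.7805


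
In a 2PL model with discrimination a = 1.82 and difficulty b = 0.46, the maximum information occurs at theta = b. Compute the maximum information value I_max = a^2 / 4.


For 2PL, max info at theta = b = 0.46
I_max = a^2 / 4 = 1.82^2 / 4
= 3.3124 / 4
I_max = 0.8281

0.8281


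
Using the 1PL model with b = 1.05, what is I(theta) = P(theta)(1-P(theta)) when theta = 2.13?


P = 1/(1+exp(-(2.13-1.05))) = 0.7465
I = P*(1-P) = 0.7465 * 0.2535
I = 0.1892

0.1892


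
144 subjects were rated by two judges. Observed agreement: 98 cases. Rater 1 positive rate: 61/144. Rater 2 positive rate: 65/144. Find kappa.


P_o = 98/144 = 0.680556
P_e = (61*65 + 83*79) / 20736 = 0.507427
kappa = (P_o - P_e) / (1 - P_e)
kappa = (0.680556 - 0.507427) / (1 - 0.507427)
kappa = 0.3515

0.3515


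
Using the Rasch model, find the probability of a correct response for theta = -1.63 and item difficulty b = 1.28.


theta - b = -1.63 - 1.28 = -2.91
exp(-(theta - b)) = exp(2.91) = 18.3568
P = 1 / (1 + 18.3568)
P = 0.0517

0.0517


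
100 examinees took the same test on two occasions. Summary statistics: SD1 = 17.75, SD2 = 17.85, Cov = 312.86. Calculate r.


r = cov(X,Y) / (SD_X * SD_Y)
r = 312.86 / (17.75 * 17.85)
r = 312.86 / 316.8375
r = 0.9874

0.9874


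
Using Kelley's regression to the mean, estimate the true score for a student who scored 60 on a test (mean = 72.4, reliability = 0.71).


T_est = rxx * X + (1 - rxx) * mean
T_est = 0.71 * 60 + 0.29 * 72.4
T_est = 42.6 + 20.996
T_est = 63.596

63.596


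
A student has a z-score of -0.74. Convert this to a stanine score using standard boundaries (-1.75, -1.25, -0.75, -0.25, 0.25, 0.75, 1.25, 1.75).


Stanine boundaries: [-1.75, -1.25, -0.75, -0.25, 0.25, 0.75, 1.25, 1.75]
z = -0.74
Check each boundary:
  z >= -1.75 -> could be stanine 2
  z >= -1.25 -> could be stanine 3
  z >= -0.75 -> could be stanine 4
  z < -0.25
  z < 0.25
  z < 0.75
  z < 1.25
  z < 1.75
Highest qualifying boundary gives stanine = 4

4


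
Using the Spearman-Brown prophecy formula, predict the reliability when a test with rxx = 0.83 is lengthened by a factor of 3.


r_new = (n * rxx) / (1 + (n-1) * rxx)
r_new = (3 * 0.83) / (1 + 2 * 0.83)
r_new = 2.49 / 2.66
r_new = 0.9361

0.9361


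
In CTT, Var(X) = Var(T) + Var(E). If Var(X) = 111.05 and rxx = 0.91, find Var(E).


var_true = rxx * var_obs = 0.91 * 111.05 = 101.0555
var_error = var_obs - var_true
var_error = 111.05 - 101.0555
var_error = 9.9945

9.9945


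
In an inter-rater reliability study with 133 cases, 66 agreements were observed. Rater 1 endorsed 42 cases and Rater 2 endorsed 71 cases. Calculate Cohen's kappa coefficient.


P_o = 66/133 = 0.496241
P_e = (42*71 + 91*62) / 17689 = 0.487535
kappa = (P_o - P_e) / (1 - P_e)
kappa = (0.496241 - 0.487535) / (1 - 0.487535)
kappa = 0.017

0.017


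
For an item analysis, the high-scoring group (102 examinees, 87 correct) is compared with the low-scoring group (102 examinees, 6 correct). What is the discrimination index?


p_upper = 87/102 = 0.8529
p_lower = 6/102 = 0.0588
D = 0.8529 - 0.0588 = 0.7941

0.7941


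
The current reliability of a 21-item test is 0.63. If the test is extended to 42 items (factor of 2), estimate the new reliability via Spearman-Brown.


r_new = (n * rxx) / (1 + (n-1) * rxx)
r_new = (2 * 0.63) / (1 + 1 * 0.63)
r_new = 1.26 / 1.63
r_new = 0.773

0.773


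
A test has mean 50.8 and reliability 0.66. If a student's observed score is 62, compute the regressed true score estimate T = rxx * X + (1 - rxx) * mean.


T_est = rxx * X + (1 - rxx) * mean
T_est = 0.66 * 62 + 0.34 * 50.8
T_est = 40.92 + 17.272
T_est = 58.192

58.192


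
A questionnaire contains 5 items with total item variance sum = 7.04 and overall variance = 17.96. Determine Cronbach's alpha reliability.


alpha = (k/(k-1)) * (1 - sum(si^2)/s_total^2)
= (5/4) * (1 - 7.04/17.96)
alpha = 0.76

0.76


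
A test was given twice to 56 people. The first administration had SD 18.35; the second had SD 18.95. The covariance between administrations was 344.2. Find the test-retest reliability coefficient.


r = cov(X,Y) / (SD_X * SD_Y)
r = 344.2 / (18.35 * 18.95)
r = 344.2 / 347.7325
r = 0.9898

0.9898


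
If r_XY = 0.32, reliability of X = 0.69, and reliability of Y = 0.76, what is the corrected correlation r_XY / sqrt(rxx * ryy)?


r_corrected = rxy / sqrt(rxx * ryy)
= 0.32 / sqrt(0.69 * 0.76)
= 0.32 / sqrt(0.5244)
= 0.32 / 0.724155
r_corrected = 0.4419

0.4419


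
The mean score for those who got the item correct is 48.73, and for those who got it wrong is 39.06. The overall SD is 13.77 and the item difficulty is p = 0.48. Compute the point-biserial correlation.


q = 1 - p = 0.52
rpb = ((M1 - M0) / SD) * sqrt(p * q)
rpb = ((48.73 - 39.06) / 13.77) * sqrt(0.48 * 0.52)
rpb = 0.3508

0.3508


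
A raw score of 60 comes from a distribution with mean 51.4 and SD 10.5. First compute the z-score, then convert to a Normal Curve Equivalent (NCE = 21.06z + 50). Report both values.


z = (X - mean) / SD = (60 - 51.4) / 10.5
z = 8.6 / 10.5
z = 0.819
NCE = NCE = 21.06z + 50
Carry z at full precision (z = 8.6 / 10.5) into the conversion:
NCE = 21.06 * (8.6 / 10.5) + 50 = 181.116 / 10.5 + 50
NCE = 17.2491 + 50
NCE = 67.2491

67.2491


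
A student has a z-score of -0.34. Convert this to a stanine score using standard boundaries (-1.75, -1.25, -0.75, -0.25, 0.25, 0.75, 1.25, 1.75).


Stanine boundaries: [-1.75, -1.25, -0.75, -0.25, 0.25, 0.75, 1.25, 1.75]
z = -0.34
Check each boundary:
  z >= -1.75 -> could be stanine 2
  z >= -1.25 -> could be stanine 3
  z >= -0.75 -> could be stanine 4
  z < -0.25
  z < 0.25
  z < 0.75
  z < 1.25
  z < 1.75
Highest qualifying boundary gives stanine = 4

4


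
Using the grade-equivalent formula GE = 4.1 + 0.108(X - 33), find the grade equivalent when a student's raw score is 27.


raw - median = 27 - 33 = -6
slope * diff = 0.108 * -6 = -0.648
GE = 4.1 + -0.648
GE = 3.452

3.452


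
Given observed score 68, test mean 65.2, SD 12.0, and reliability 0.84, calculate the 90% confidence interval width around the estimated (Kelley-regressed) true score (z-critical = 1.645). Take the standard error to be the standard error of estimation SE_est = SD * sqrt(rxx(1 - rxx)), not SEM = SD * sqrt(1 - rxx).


True score estimate = 0.84*68 + 0.16*65.2 = 67.552
SE_est = SD * sqrt(rxx * (1 - rxx)) = 12.0 * sqrt(0.84 * 0.16) = 12.0 * sqrt(0.1344) = 4.399273
CI = T_est +/- z * SE_est, so width = 2 * z * SE_est = 2 * 1.645 * 4.399273
Width = 14.4736

14.4736


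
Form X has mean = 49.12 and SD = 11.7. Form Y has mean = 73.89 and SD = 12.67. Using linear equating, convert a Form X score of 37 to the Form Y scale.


slope = SD_Y / SD_X = 12.67 / 11.7 ~ 1.0829
intercept = mean_Y - slope * mean_X = 73.89 - (12.67 / 11.7) * 49.12 ~ 20.6977
Y = slope * X + intercept. To avoid rounding drift from the rounded slope/intercept, evaluate the equivalent form Y = mean_Y + SD_Y * (X - mean_X) / SD_X at full precision:
Y = 73.89 + 12.67 * (37 - 49.12) / 11.7
Y = 73.89 - 12.67 * 12.12 / 11.7
Y = 73.89 - 153.5604 / 11.7
Y = 73.89 - 13.1248
Y = 60.7652

60.7652


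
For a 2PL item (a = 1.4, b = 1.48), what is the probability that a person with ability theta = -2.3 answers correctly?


a*(theta - b) = 1.4 * (-2.3 - 1.48) = -5.292
exp(--5.292) = 198.7405
P = 1 / (1 + 198.7405)
P = 0.005

0.005


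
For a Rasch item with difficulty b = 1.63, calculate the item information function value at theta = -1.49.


P = 1/(1+exp(-(-1.49-1.63))) = 0.0423
I = P*(1-P) = 0.0423 * 0.9577
I = 0.0405

0.0405


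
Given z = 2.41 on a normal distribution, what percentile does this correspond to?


CDF(z) = 0.5 * (1 + erf(z/sqrt(2)))
erf(1.7041) = 0.984
CDF = 0.992
Percentile rank = 0.992 * 100 = 99.2

99.2


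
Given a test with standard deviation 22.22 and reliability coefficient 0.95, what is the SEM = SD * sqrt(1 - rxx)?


SEM = SD * sqrt(1 - rxx)
SEM = 22.22 * sqrt(1 - 0.95)
SEM = 22.22 * sqrt(0.05) = 22.22 * 0.223607
SEM = 4.9685

4.9685


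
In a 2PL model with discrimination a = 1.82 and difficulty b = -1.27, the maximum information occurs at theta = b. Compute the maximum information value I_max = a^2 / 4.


For 2PL, max info at theta = b = -1.27
I_max = a^2 / 4 = 1.82^2 / 4
= 3.3124 / 4
I_max = 0.8281

0.8281


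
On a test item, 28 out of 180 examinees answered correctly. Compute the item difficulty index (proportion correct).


Item difficulty p = number correct / total examinees
p = 28 / 180
p = 0.1556

0.1556


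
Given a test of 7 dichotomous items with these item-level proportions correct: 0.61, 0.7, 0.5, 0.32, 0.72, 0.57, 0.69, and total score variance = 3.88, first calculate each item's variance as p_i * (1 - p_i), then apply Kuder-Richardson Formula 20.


For each item, compute p_i * q_i:
  Item 1: 0.61 * 0.39 = 0.2379
  Item 2: 0.7 * 0.3 = 0.21
  Item 3: 0.5 * 0.5 = 0.25
  Item 4: 0.32 * 0.68 = 0.2176
  Item 5: 0.72 * 0.28 = 0.2016
  Item 6: 0.57 * 0.43 = 0.2451
  Item 7: 0.69 * 0.31 = 0.2139
Sum(p_i * q_i) = 0.2379 + 0.21 + 0.25 + 0.2176 + 0.2016 + 0.2451 + 0.2139 = 1.5761
KR-20 = (k/(k-1)) * (1 - Sum(p_i*q_i) / Var_total)
= (7/6) * (1 - 1.5761/3.88)
= 1.1667 * 0.5938
KR-20 = 0.6928

0.6928


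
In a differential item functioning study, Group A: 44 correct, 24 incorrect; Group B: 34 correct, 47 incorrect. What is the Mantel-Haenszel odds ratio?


Odds_A = 44/24 = 1.8333
Odds_B = 34/47 = 0.7234
OR = Odds_A / Odds_B = 1.8333 / 0.7234
Exactly, OR = (44 * 47) / (24 * 34) = 2068 / 816
OR = 2.5343

2.5343


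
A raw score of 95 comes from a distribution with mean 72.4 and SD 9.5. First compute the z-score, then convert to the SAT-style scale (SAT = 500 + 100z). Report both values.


z = (X - mean) / SD = (95 - 72.4) / 9.5
z = 22.6 / 9.5
z = 2.3789
SAT-scale = SAT = 500 + 100z
Carry z at full precision (z = 22.6 / 9.5) into the conversion:
SAT-scale = 500 + 100 * (22.6 / 9.5) = 500 + 2260 / 9.5
SAT-scale = 500 + 237.8947
SAT-scale = 737.8947

737.8947


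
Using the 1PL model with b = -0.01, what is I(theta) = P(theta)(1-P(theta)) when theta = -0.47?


P = 1/(1+exp(-(-0.47--0.01))) = 0.387
I = P*(1-P) = 0.387 * 0.613
I = 0.2372

0.2372


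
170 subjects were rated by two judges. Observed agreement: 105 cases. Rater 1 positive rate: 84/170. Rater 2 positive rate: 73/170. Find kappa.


P_o = 105/170 = 0.617647
P_e = (84*73 + 86*97) / 28900 = 0.50083
kappa = (P_o - P_e) / (1 - P_e)
kappa = (0.617647 - 0.50083) / (1 - 0.50083)
kappa = 0.234

0.234


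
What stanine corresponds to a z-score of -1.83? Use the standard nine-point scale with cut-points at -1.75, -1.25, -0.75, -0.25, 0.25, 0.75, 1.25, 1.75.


Stanine boundaries: [-1.75, -1.25, -0.75, -0.25, 0.25, 0.75, 1.25, 1.75]
z = -1.83
Check each boundary:
  z < -1.75
  z < -1.25
  z < -0.75
  z < -0.25
  z < 0.25
  z < 0.75
  z < 1.25
  z < 1.75
Highest qualifying boundary gives stanine = 1

1


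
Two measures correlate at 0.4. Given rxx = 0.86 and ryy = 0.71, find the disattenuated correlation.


r_corrected = rxy / sqrt(rxx * ryy)
= 0.4 / sqrt(0.86 * 0.71)
= 0.4 / sqrt(0.6106)
= 0.4 / 0.781409
r_corrected = 0.5119

0.5119


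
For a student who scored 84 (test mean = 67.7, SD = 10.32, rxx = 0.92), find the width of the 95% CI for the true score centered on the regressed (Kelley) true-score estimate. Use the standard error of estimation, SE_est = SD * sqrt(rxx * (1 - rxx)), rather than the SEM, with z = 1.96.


True score estimate = 0.92*84 + 0.08*67.7 = 82.696
SE_est = SD * sqrt(rxx * (1 - rxx)) = 10.32 * sqrt(0.92 * 0.08) = 10.32 * sqrt(0.0736) = 2.799746
CI = T_est +/- z * SE_est, so width = 2 * z * SE_est = 2 * 1.96 * 2.799746
Width = 10.975

10.975


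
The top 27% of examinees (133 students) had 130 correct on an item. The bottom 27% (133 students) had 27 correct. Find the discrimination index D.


p_upper = 130/133 = 0.9774
p_lower = 27/133 = 0.203
D = 0.9774 - 0.203 = 0.7744

0.7744


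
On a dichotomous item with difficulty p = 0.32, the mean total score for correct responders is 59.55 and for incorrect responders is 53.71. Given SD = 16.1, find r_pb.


q = 1 - p = 0.68
rpb = ((M1 - M0) / SD) * sqrt(p * q)
rpb = ((59.55 - 53.71) / 16.1) * sqrt(0.32 * 0.68)
rpb = 0.1692

0.1692


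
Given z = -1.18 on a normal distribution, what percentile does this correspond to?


CDF(z) = 0.5 * (1 + erf(z/sqrt(2)))
erf(-0.8344) = -0.762
CDF = 0.119
Percentile rank = 0.119 * 100 = 11.9

11.9


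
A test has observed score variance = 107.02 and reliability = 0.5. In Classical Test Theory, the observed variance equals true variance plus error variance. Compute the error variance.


var_true = rxx * var_obs = 0.5 * 107.02 = 53.51
var_error = var_obs - var_true
var_error = 107.02 - 53.51
var_error = 53.51

53.51


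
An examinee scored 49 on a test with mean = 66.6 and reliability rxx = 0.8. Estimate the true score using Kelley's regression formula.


T_est = rxx * X + (1 - rxx) * mean
T_est = 0.8 * 49 + 0.2 * 66.6
T_est = 39.2 + 13.32
T_est = 52.52

52.52


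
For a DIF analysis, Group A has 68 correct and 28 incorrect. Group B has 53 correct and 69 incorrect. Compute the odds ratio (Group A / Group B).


Odds_A = 68/28 = 2.4286
Odds_B = 53/69 = 0.7681
OR = Odds_A / Odds_B = 2.4286 / 0.7681
Exactly, OR = (68 * 69) / (28 * 53) = 4692 / 1484
OR = 3.1617

3.1617


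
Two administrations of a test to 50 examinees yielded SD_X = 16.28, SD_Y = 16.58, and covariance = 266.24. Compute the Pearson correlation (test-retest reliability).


r = cov(X,Y) / (SD_X * SD_Y)
r = 266.24 / (16.28 * 16.58)
r = 266.24 / 269.9224
r = 0.9864

0.9864


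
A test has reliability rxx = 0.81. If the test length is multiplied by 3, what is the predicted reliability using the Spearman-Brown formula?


r_new = (n * rxx) / (1 + (n-1) * rxx)
r_new = (3 * 0.81) / (1 + 2 * 0.81)
r_new = 2.43 / 2.62
r_new = 0.9275

0.9275


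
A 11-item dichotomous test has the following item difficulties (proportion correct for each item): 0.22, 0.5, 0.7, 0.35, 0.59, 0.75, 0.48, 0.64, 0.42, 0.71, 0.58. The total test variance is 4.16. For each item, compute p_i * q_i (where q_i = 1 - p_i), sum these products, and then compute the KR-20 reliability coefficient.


For each item, compute p_i * q_i:
  Item 1: 0.22 * 0.78 = 0.1716
  Item 2: 0.5 * 0.5 = 0.25
  Item 3: 0.7 * 0.3 = 0.21
  Item 4: 0.35 * 0.65 = 0.2275
  Item 5: 0.59 * 0.41 = 0.2419
  Item 6: 0.75 * 0.25 = 0.1875
  Item 7: 0.48 * 0.52 = 0.2496
  Item 8: 0.64 * 0.36 = 0.2304
  Item 9: 0.42 * 0.58 = 0.2436
  Item 10: 0.71 * 0.29 = 0.2059
  Item 11: 0.58 * 0.42 = 0.2436
Sum(p_i * q_i) = 0.1716 + 0.25 + 0.21 + 0.2275 + 0.2419 + 0.1875 + 0.2496 + 0.2304 + 0.2436 + 0.2059 + 0.2436 = 2.4616
KR-20 = (k/(k-1)) * (1 - Sum(p_i*q_i) / Var_total)
= (11/10) * (1 - 2.4616/4.16)
= 1.1 * 0.4083
KR-20 = 0.4491

0.4491


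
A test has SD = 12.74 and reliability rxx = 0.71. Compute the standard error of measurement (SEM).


SEM = SD * sqrt(1 - rxx)
SEM = 12.74 * sqrt(1 - 0.71)
SEM = 12.74 * sqrt(0.29) = 12.74 * 0.538516
SEM = 6.8607

6.8607


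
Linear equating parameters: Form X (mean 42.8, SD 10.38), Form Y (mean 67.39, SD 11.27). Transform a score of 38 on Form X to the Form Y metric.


slope = SD_Y / SD_X = 11.27 / 10.38 ~ 1.0857
intercept = mean_Y - slope * mean_X = 67.39 - (11.27 / 10.38) * 42.8 ~ 20.9203
Y = slope * X + intercept. To avoid rounding drift from the rounded slope/intercept, evaluate the equivalent form Y = mean_Y + SD_Y * (X - mean_X) / SD_X at full precision:
Y = 67.39 + 11.27 * (38 - 42.8) / 10.38
Y = 67.39 - 11.27 * 4.8 / 10.38
Y = 67.39 - 54.096 / 10.38
Y = 67.39 - 5.2116
Y = 62.1784

62.1784


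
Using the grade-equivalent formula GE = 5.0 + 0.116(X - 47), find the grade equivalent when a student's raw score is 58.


raw - median = 58 - 47 = 11
slope * diff = 0.116 * 11 = 1.276
GE = 5.0 + 1.276
GE = 6.276

6.276


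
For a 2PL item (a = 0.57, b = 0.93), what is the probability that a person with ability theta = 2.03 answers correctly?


a*(theta - b) = 0.57 * (2.03 - 0.93) = 0.627
exp(-0.627) = 0.5342
P = 1 / (1 + 0.5342)
P = 0.6518

0.6518


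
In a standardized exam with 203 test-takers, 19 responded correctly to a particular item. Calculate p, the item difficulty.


Item difficulty p = number correct / total examinees
p = 19 / 203
p = 0.0936

0.0936


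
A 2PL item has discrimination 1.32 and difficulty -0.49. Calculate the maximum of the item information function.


For 2PL, max info at theta = b = -0.49
I_max = a^2 / 4 = 1.32^2 / 4
= 1.7424 / 4
I_max = 0.4356

0.4356


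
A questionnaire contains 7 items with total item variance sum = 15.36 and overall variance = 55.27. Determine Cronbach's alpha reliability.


alpha = (k/(k-1)) * (1 - sum(si^2)/s_total^2)
= (7/6) * (1 - 15.36/55.27)
alpha = 0.8424

0.8424


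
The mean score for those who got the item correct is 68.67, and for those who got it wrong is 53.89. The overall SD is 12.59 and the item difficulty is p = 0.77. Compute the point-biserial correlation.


q = 1 - p = 0.23
rpb = ((M1 - M0) / SD) * sqrt(p * q)
rpb = ((68.67 - 53.89) / 12.59) * sqrt(0.77 * 0.23)
rpb = 0.494

0.494


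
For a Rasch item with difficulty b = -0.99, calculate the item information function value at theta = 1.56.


P = 1/(1+exp(-(1.56--0.99))) = 0.9276
I = P*(1-P) = 0.9276 * 0.0724
I = 0.0672

0.0672


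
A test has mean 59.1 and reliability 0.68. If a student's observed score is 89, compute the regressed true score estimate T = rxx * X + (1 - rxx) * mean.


T_est = rxx * X + (1 - rxx) * mean
T_est = 0.68 * 89 + 0.32 * 59.1
T_est = 60.52 + 18.912
T_est = 79.432

79.432


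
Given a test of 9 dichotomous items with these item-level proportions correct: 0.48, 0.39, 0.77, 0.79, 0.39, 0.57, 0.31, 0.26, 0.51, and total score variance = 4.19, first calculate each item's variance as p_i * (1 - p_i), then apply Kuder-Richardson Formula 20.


For each item, compute p_i * q_i:
  Item 1: 0.48 * 0.52 = 0.2496
  Item 2: 0.39 * 0.61 = 0.2379
  Item 3: 0.77 * 0.23 = 0.1771
  Item 4: 0.79 * 0.21 = 0.1659
  Item 5: 0.39 * 0.61 = 0.2379
  Item 6: 0.57 * 0.43 = 0.2451
  Item 7: 0.31 * 0.69 = 0.2139
  Item 8: 0.26 * 0.74 = 0.1924
  Item 9: 0.51 * 0.49 = 0.2499
Sum(p_i * q_i) = 0.2496 + 0.2379 + 0.1771 + 0.1659 + 0.2379 + 0.2451 + 0.2139 + 0.1924 + 0.2499 = 1.9697
KR-20 = (k/(k-1)) * (1 - Sum(p_i*q_i) / Var_total)
= (9/8) * (1 - 1.9697/4.19)
= 1.125 * 0.5299
KR-20 = 0.5961

0.5961


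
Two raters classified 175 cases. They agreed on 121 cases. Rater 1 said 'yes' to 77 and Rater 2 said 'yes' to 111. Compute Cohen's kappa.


P_o = 121/175 = 0.691429
P_e = (77*111 + 98*64) / 30625 = 0.483886
kappa = (P_o - P_e) / (1 - P_e)
kappa = (0.691429 - 0.483886) / (1 - 0.483886)
kappa = 0.4021

0.4021


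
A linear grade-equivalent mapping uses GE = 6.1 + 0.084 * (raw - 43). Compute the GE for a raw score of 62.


raw - median = 62 - 43 = 19
slope * diff = 0.084 * 19 = 1.596
GE = 6.1 + 1.596
GE = 7.696

7.696


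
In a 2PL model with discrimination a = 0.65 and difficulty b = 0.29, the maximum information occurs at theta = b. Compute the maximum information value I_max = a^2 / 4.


For 2PL, max info at theta = b = 0.29
I_max = a^2 / 4 = 0.65^2 / 4
= 0.4225 / 4
I_max = 0.1056

0.1056


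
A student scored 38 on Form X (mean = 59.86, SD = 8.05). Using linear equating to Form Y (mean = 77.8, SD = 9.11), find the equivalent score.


slope = SD_Y / SD_X = 9.11 / 8.05 ~ 1.1317
intercept = mean_Y - slope * mean_X = 77.8 - (9.11 / 8.05) * 59.86 ~ 10.0578
Y = slope * X + intercept. To avoid rounding drift from the rounded slope/intercept, evaluate the equivalent form Y = mean_Y + SD_Y * (X - mean_X) / SD_X at full precision:
Y = 77.8 + 9.11 * (38 - 59.86) / 8.05
Y = 77.8 - 9.11 * 21.86 / 8.05
Y = 77.8 - 199.1446 / 8.05
Y = 77.8 - 24.7385
Y = 53.0615

53.0615


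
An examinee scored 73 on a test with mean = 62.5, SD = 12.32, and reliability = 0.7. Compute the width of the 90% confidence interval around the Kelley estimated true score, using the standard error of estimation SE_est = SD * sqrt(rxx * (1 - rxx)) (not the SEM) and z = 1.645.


True score estimate = 0.7*73 + 0.3*62.5 = 69.85
SE_est = SD * sqrt(rxx * (1 - rxx)) = 12.32 * sqrt(0.7 * 0.3) = 12.32 * sqrt(0.21) = 5.645733
CI = T_est +/- z * SE_est, so width = 2 * z * SE_est = 2 * 1.645 * 5.645733
Width = 18.5745

18.5745


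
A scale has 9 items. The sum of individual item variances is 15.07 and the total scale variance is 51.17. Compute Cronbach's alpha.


alpha = (k/(k-1)) * (1 - sum(si^2)/s_total^2)
= (9/8) * (1 - 15.07/51.17)
alpha = 0.7937

0.7937


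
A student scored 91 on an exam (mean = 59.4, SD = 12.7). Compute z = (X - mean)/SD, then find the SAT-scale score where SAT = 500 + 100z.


z = (X - mean) / SD = (91 - 59.4) / 12.7
z = 31.6 / 12.7
z = 2.4882
SAT-scale = SAT = 500 + 100z
Carry z at full precision (z = 31.6 / 12.7) into the conversion:
SAT-scale = 500 + 100 * (31.6 / 12.7) = 500 + 3160 / 12.7
SAT-scale = 500 + 248.8189
SAT-scale = 748.8189

748.8189


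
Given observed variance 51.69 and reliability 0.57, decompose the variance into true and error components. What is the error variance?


var_true = rxx * var_obs = 0.57 * 51.69 = 29.4633
var_error = var_obs - var_true
var_error = 51.69 - 29.4633
var_error = 22.2267

22.2267


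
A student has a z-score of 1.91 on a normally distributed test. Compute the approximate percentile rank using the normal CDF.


CDF(z) = 0.5 * (1 + erf(z/sqrt(2)))
erf(1.3506) = 0.9439
CDF = 0.9719
Percentile rank = 0.9719 * 100 = 97.19

97.19


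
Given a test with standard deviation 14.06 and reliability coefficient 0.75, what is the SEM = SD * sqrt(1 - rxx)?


SEM = SD * sqrt(1 - rxx)
SEM = 14.06 * sqrt(1 - 0.75)
SEM = 14.06 * sqrt(0.25) = 14.06 * 0.5
SEM = 7.03

7.03


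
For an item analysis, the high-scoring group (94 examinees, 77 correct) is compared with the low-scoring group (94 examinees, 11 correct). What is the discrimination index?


p_upper = 77/94 = 0.8191
p_lower = 11/94 = 0.117
D = 0.8191 - 0.117 = 0.7021

0.7021


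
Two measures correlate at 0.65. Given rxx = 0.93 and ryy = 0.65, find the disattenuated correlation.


r_corrected = rxy / sqrt(rxx * ryy)
= 0.65 / sqrt(0.93 * 0.65)
= 0.65 / sqrt(0.6045)
= 0.65 / 0.777496
r_corrected = 0.836

0.836


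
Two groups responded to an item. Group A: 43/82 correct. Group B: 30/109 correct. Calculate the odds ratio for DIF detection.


Odds_A = 43/39 = 1.1026
Odds_B = 30/79 = 0.3797
OR = Odds_A / Odds_B = 1.1026 / 0.3797
Exactly, OR = (43 * 79) / (39 * 30) = 3397 / 1170
OR = 2.9034

2.9034


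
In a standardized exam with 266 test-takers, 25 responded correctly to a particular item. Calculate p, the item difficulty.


Item difficulty p = number correct / total examinees
p = 25 / 266
p = 0.094

0.094


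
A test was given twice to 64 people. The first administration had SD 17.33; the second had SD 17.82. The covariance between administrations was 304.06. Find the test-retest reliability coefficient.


r = cov(X,Y) / (SD_X * SD_Y)
r = 304.06 / (17.33 * 17.82)
r = 304.06 / 308.8206
r = 0.9846

0.9846


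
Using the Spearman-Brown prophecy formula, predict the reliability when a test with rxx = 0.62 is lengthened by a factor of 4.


r_new = (n * rxx) / (1 + (n-1) * rxx)
r_new = (4 * 0.62) / (1 + 3 * 0.62)
r_new = 2.48 / 2.86
r_new = 0.8671

0.8671


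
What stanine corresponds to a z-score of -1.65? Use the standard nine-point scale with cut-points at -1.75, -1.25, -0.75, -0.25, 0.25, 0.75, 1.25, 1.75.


Stanine boundaries: [-1.75, -1.25, -0.75, -0.25, 0.25, 0.75, 1.25, 1.75]
z = -1.65
Check each boundary:
  z >= -1.75 -> could be stanine 2
  z < -1.25
  z < -0.75
  z < -0.25
  z < 0.25
  z < 0.75
  z < 1.25
  z < 1.75
Highest qualifying boundary gives stanine = 2

2


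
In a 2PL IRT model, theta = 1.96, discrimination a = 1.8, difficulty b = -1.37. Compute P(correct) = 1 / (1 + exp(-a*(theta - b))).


a*(theta - b) = 1.8 * (1.96 - -1.37) = 5.994
exp(-5.994) = 0.0025
P = 1 / (1 + 0.0025)
P = 0.9975

0.9975


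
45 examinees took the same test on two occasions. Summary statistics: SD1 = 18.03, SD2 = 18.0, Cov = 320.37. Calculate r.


r = cov(X,Y) / (SD_X * SD_Y)
r = 320.37 / (18.03 * 18.0)
r = 320.37 / 324.54
r = 0.9872

0.9872


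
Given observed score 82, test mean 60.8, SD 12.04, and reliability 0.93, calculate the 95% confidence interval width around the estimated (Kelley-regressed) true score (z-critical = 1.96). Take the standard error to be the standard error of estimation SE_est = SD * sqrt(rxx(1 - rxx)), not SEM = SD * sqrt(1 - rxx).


True score estimate = 0.93*82 + 0.07*60.8 = 80.516
SE_est = SD * sqrt(rxx * (1 - rxx)) = 12.04 * sqrt(0.93 * 0.07) = 12.04 * sqrt(0.0651) = 3.07197
CI = T_est +/- z * SE_est, so width = 2 * z * SE_est = 2 * 1.96 * 3.07197
Width = 12.0421

12.0421


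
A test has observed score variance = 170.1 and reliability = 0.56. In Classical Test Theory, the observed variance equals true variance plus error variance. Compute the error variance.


var_true = rxx * var_obs = 0.56 * 170.1 = 95.256
var_error = var_obs - var_true
var_error = 170.1 - 95.256
var_error = 74.844

74.844


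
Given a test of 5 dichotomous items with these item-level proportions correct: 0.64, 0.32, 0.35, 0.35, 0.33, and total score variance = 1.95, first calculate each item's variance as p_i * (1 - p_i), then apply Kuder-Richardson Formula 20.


For each item, compute p_i * q_i:
  Item 1: 0.64 * 0.36 = 0.2304
  Item 2: 0.32 * 0.68 = 0.2176
  Item 3: 0.35 * 0.65 = 0.2275
  Item 4: 0.35 * 0.65 = 0.2275
  Item 5: 0.33 * 0.67 = 0.2211
Sum(p_i * q_i) = 0.2304 + 0.2176 + 0.2275 + 0.2275 + 0.2211 = 1.1241
KR-20 = (k/(k-1)) * (1 - Sum(p_i*q_i) / Var_total)
= (5/4) * (1 - 1.1241/1.95)
= 1.25 * 0.4235
KR-20 = 0.5294

0.5294


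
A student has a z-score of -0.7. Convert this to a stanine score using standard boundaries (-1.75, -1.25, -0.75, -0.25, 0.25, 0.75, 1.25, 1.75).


Stanine boundaries: [-1.75, -1.25, -0.75, -0.25, 0.25, 0.75, 1.25, 1.75]
z = -0.7
Check each boundary:
  z >= -1.75 -> could be stanine 2
  z >= -1.25 -> could be stanine 3
  z >= -0.75 -> could be stanine 4
  z < -0.25
  z < 0.25
  z < 0.75
  z < 1.25
  z < 1.75
Highest qualifying boundary gives stanine = 4

4


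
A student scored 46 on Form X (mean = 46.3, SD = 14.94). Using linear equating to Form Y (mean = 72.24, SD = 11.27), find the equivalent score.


slope = SD_Y / SD_X = 11.27 / 14.94 ~ 0.7544
intercept = mean_Y - slope * mean_X = 72.24 - (11.27 / 14.94) * 46.3 ~ 37.3136
Y = slope * X + intercept. To avoid rounding drift from the rounded slope/intercept, evaluate the equivalent form Y = mean_Y + SD_Y * (X - mean_X) / SD_X at full precision:
Y = 72.24 + 11.27 * (46 - 46.3) / 14.94
Y = 72.24 - 11.27 * 0.3 / 14.94
Y = 72.24 - 3.381 / 14.94
Y = 72.24 - 0.2263
Y = 72.0137

72.0137


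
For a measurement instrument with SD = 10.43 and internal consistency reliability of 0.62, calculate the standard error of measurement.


SEM = SD * sqrt(1 - rxx)
SEM = 10.43 * sqrt(1 - 0.62)
SEM = 10.43 * sqrt(0.38) = 10.43 * 0.616441
SEM = 6.4295

6.4295


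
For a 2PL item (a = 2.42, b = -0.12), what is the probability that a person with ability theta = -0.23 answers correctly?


a*(theta - b) = 2.42 * (-0.23 - -0.12) = -0.2662
exp(--0.2662) = 1.305
P = 1 / (1 + 1.305)
P = 0.4338

0.4338


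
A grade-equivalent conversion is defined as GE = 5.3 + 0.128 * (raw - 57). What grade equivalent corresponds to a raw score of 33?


raw - median = 33 - 57 = -24
slope * diff = 0.128 * -24 = -3.072
GE = 5.3 + -3.072
GE = 2.228

2.228


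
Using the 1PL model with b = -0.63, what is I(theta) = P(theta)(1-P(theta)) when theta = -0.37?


P = 1/(1+exp(-(-0.37--0.63))) = 0.5646
I = P*(1-P) = 0.5646 * 0.4354
I = 0.2458

0.2458


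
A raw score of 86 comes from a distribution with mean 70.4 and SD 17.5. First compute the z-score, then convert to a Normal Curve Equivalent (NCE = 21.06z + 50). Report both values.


z = (X - mean) / SD = (86 - 70.4) / 17.5
z = 15.6 / 17.5
z = 0.8914
NCE = NCE = 21.06z + 50
Carry z at full precision (z = 15.6 / 17.5) into the conversion:
NCE = 21.06 * (15.6 / 17.5) + 50 = 328.536 / 17.5 + 50
NCE = 18.7735 + 50
NCE = 68.7735

68.7735


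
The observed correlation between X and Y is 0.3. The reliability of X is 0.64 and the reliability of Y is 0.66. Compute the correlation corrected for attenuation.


r_corrected = rxy / sqrt(rxx * ryy)
= 0.3 / sqrt(0.64 * 0.66)
= 0.3 / sqrt(0.4224)
= 0.3 / 0.649923
r_corrected = 0.4616

0.4616


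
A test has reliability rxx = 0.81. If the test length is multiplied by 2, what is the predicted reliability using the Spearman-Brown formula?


r_new = (n * rxx) / (1 + (n-1) * rxx)
r_new = (2 * 0.81) / (1 + 1 * 0.81)
r_new = 1.62 / 1.81
r_new = 0.895

0.895


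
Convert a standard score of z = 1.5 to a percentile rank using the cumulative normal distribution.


CDF(z) = 0.5 * (1 + erf(z/sqrt(2)))
erf(1.0607) = 0.8664
CDF = 0.9332
Percentile rank = 0.9332 * 100 = 93.32

93.32


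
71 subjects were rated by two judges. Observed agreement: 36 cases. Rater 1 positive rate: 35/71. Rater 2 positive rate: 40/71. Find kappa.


P_o = 36/71 = 0.507042
P_e = (35*40 + 36*31) / 5041 = 0.499107
kappa = (P_o - P_e) / (1 - P_e)
kappa = (0.507042 - 0.499107) / (1 - 0.499107)
kappa = 0.0158

0.0158


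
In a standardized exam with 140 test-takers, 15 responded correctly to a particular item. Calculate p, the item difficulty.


Item difficulty p = number correct / total examinees
p = 15 / 140
p = 0.1071

0.1071


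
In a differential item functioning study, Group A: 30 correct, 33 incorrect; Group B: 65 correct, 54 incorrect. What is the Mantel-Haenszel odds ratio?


Odds_A = 30/33 = 0.9091
Odds_B = 65/54 = 1.2037
OR = Odds_A / Odds_B = 0.9091 / 1.2037
Exactly, OR = (30 * 54) / (33 * 65) = 1620 / 2145
OR = 0.7552

0.7552


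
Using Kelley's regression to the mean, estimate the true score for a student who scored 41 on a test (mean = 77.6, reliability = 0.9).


T_est = rxx * X + (1 - rxx) * mean
T_est = 0.9 * 41 + 0.1 * 77.6
T_est = 36.9 + 7.76
T_est = 44.66

44.66


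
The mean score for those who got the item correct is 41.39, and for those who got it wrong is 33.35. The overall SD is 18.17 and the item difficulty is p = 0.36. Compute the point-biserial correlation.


q = 1 - p = 0.64
rpb = ((M1 - M0) / SD) * sqrt(p * q)
rpb = ((41.39 - 33.35) / 18.17) * sqrt(0.36 * 0.64)
rpb = 0.2124

0.2124


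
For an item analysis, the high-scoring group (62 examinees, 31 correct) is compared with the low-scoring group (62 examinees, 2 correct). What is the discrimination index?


p_upper = 31/62 = 0.5
p_lower = 2/62 = 0.0323
D = 0.5 - 0.0323 = 0.4677

0.4677


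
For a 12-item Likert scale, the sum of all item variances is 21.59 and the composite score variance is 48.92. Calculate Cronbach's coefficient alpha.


alpha = (k/(k-1)) * (1 - sum(si^2)/s_total^2)
= (12/11) * (1 - 21.59/48.92)
alpha = 0.6095

0.6095


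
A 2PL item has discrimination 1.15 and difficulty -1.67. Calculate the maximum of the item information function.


For 2PL, max info at theta = b = -1.67
I_max = a^2 / 4 = 1.15^2 / 4
= 1.3225 / 4
I_max = 0.3306

0.3306


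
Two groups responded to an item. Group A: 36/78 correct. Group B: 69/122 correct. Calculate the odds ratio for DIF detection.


Odds_A = 36/42 = 0.8571
Odds_B = 69/53 = 1.3019
OR = Odds_A / Odds_B = 0.8571 / 1.3019
Exactly, OR = (36 * 53) / (42 * 69) = 1908 / 2898
OR = 0.6584

0.6584


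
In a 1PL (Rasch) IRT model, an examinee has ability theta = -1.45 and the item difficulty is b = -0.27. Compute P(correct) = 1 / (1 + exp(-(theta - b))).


theta - b = -1.45 - -0.27 = -1.18
exp(-(theta - b)) = exp(1.18) = 3.2544
P = 1 / (1 + 3.2544)
P = 0.2351

0.2351


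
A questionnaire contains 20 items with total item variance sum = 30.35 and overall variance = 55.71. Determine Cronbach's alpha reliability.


alpha = (k/(k-1)) * (1 - sum(si^2)/s_total^2)
= (20/19) * (1 - 30.35/55.71)
alpha = 0.4792

0.4792


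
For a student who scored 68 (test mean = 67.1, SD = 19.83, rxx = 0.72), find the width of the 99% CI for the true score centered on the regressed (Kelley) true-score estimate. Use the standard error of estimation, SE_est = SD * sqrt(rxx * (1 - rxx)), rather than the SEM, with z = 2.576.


True score estimate = 0.72*68 + 0.28*67.1 = 67.748
SE_est = SD * sqrt(rxx * (1 - rxx)) = 19.83 * sqrt(0.72 * 0.28) = 19.83 * sqrt(0.2016) = 8.903648
CI = T_est +/- z * SE_est, so width = 2 * z * SE_est = 2 * 2.576 * 8.903648
Width = 45.8716

45.8716


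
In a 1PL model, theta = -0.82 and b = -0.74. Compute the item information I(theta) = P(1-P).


P = 1/(1+exp(-(-0.82--0.74))) = 0.48
I = P*(1-P) = 0.48 * 0.52
I = 0.2496

0.2496


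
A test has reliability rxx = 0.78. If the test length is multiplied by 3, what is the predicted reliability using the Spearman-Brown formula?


r_new = (n * rxx) / (1 + (n-1) * rxx)
r_new = (3 * 0.78) / (1 + 2 * 0.78)
r_new = 2.34 / 2.56
r_new = 0.9141

0.9141


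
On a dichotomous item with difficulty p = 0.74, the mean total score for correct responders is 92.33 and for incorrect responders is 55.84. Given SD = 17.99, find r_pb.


q = 1 - p = 0.26
rpb = ((M1 - M0) / SD) * sqrt(p * q)
rpb = ((92.33 - 55.84) / 17.99) * sqrt(0.74 * 0.26)
rpb = 0.8897

0.8897


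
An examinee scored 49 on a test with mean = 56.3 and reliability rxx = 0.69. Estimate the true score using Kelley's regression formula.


T_est = rxx * X + (1 - rxx) * mean
T_est = 0.69 * 49 + 0.31 * 56.3
T_est = 33.81 + 17.453
T_est = 51.263

51.263


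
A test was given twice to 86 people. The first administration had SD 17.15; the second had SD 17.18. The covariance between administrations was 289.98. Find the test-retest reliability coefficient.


r = cov(X,Y) / (SD_X * SD_Y)
r = 289.98 / (17.15 * 17.18)
r = 289.98 / 294.637
r = 0.9842

0.9842


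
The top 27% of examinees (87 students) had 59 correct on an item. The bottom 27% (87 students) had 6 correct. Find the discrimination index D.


p_upper = 59/87 = 0.6782
p_lower = 6/87 = 0.069
D = 0.6782 - 0.069 = 0.6092

0.6092


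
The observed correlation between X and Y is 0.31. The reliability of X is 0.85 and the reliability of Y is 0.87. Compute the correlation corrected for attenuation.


r_corrected = rxy / sqrt(rxx * ryy)
= 0.31 / sqrt(0.85 * 0.87)
= 0.31 / sqrt(0.7395)
= 0.31 / 0.859942
r_corrected = 0.3605

0.3605


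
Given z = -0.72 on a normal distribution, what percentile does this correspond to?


CDF(z) = 0.5 * (1 + erf(z/sqrt(2)))
erf(-0.5091) = -0.5285
CDF = 0.2358
Percentile rank = 0.2358 * 100 = 23.58

23.58


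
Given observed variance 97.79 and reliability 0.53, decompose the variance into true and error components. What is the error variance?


var_true = rxx * var_obs = 0.53 * 97.79 = 51.8287
var_error = var_obs - var_true
var_error = 97.79 - 51.8287
var_error = 45.9613

45.9613


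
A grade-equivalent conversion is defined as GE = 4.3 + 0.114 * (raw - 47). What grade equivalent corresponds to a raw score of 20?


raw - median = 20 - 47 = -27
slope * diff = 0.114 * -27 = -3.078
GE = 4.3 + -3.078
GE = 1.222

1.222


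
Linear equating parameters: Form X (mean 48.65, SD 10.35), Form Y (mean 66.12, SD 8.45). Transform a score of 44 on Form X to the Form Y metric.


slope = SD_Y / SD_X = 8.45 / 10.35 ~ 0.8164
intercept = mean_Y - slope * mean_X = 66.12 - (8.45 / 10.35) * 48.65 ~ 26.4009
Y = slope * X + intercept. To avoid rounding drift from the rounded slope/intercept, evaluate the equivalent form Y = mean_Y + SD_Y * (X - mean_X) / SD_X at full precision:
Y = 66.12 + 8.45 * (44 - 48.65) / 10.35
Y = 66.12 - 8.45 * 4.65 / 10.35
Y = 66.12 - 39.2925 / 10.35
Y = 66.12 - 3.7964
Y = 62.3236

62.3236


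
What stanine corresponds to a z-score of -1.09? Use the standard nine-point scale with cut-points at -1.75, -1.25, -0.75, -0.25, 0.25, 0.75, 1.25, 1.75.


Stanine boundaries: [-1.75, -1.25, -0.75, -0.25, 0.25, 0.75, 1.25, 1.75]
z = -1.09
Check each boundary:
  z >= -1.75 -> could be stanine 2
  z >= -1.25 -> could be stanine 3
  z < -0.75
  z < -0.25
  z < 0.25
  z < 0.75
  z < 1.25
  z < 1.75
Highest qualifying boundary gives stanine = 3

3


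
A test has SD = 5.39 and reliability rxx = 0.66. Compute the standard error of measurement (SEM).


SEM = SD * sqrt(1 - rxx)
SEM = 5.39 * sqrt(1 - 0.66)
SEM = 5.39 * sqrt(0.34) = 5.39 * 0.583095
SEM = 3.1429

3.1429


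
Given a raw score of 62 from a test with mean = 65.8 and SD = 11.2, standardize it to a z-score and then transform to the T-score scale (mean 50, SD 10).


z = (X - mean) / SD = (62 - 65.8) / 11.2
z = -3.8 / 11.2
z = -0.3393
T-score = T = 50 + 10z
Carry z at full precision (z = -3.8 / 11.2) into the conversion:
T-score = 50 + 10 * (-3.8 / 11.2) = 50 + -38 / 11.2
T-score = 50 + -3.3929
T-score = 46.6071

46.6071


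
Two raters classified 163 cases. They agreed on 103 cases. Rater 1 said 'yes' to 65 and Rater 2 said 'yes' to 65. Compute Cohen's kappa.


P_o = 103/163 = 0.631902
P_e = (65*65 + 98*98) / 26569 = 0.520494
kappa = (P_o - P_e) / (1 - P_e)
kappa = (0.631902 - 0.520494) / (1 - 0.520494)
kappa = 0.2323

0.2323


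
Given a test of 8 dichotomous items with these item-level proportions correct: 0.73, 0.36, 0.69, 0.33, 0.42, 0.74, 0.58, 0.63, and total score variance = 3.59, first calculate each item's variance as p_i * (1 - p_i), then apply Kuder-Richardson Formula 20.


For each item, compute p_i * q_i:
  Item 1: 0.73 * 0.27 = 0.1971
  Item 2: 0.36 * 0.64 = 0.2304
  Item 3: 0.69 * 0.31 = 0.2139
  Item 4: 0.33 * 0.67 = 0.2211
  Item 5: 0.42 * 0.58 = 0.2436
  Item 6: 0.74 * 0.26 = 0.1924
  Item 7: 0.58 * 0.42 = 0.2436
  Item 8: 0.63 * 0.37 = 0.2331
Sum(p_i * q_i) = 0.1971 + 0.2304 + 0.2139 + 0.2211 + 0.2436 + 0.1924 + 0.2436 + 0.2331 = 1.7752
KR-20 = (k/(k-1)) * (1 - Sum(p_i*q_i) / Var_total)
= (8/7) * (1 - 1.7752/3.59)
= 1.1429 * 0.5055
KR-20 = 0.5777

0.5777


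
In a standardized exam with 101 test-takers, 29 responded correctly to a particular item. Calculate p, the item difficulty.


Item difficulty p = number correct / total examinees
p = 29 / 101
p = 0.2871

0.2871


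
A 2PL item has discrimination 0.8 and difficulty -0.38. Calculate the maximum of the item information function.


For 2PL, max info at theta = b = -0.38
I_max = a^2 / 4 = 0.8^2 / 4
= 0.64 / 4
I_max = 0.16

0.16


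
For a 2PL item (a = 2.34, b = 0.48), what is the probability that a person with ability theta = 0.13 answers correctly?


a*(theta - b) = 2.34 * (0.13 - 0.48) = -0.819
exp(--0.819) = 2.2682
P = 1 / (1 + 2.2682)
P = 0.306

0.306


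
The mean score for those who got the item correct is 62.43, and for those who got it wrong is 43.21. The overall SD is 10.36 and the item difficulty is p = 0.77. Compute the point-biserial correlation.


q = 1 - p = 0.23
rpb = ((M1 - M0) / SD) * sqrt(p * q)
rpb = ((62.43 - 43.21) / 10.36) * sqrt(0.77 * 0.23)
rpb = 0.7807

0.7807
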